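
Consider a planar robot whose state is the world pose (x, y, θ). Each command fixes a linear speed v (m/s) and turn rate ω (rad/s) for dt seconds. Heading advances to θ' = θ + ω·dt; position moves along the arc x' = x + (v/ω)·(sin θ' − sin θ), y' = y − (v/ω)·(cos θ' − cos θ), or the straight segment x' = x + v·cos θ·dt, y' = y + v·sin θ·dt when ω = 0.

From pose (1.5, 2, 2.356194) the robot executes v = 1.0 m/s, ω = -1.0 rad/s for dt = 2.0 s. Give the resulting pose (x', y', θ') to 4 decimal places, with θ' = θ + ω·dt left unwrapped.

(1.8584, 3.6443, 0.3562)

θ' = 2.3562 + -1.0·2.0 = 0.3562
R = v/ω = 1.0/-1.0 = -1.0000
x' = 1.5 + -1.0000·(sin 0.3562 − sin 2.3562) = 1.8584
y' = 2 − -1.0000·(cos 0.3562 − cos 2.3562) = 3.6443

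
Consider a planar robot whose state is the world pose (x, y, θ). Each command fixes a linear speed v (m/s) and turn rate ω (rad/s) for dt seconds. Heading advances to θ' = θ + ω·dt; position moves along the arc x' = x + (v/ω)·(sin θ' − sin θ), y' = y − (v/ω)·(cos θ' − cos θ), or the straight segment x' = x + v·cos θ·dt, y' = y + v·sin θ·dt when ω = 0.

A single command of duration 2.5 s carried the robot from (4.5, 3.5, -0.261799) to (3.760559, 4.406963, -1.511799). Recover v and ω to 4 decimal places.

Δθ = -1.511799 − -0.261799 = -1.250000
ω = Δθ/dt = -1.250000/2.5 = -0.5000
R = −Δy/(cos θ' − cos θ) = 1.0000
v = R·ω = 1.0000·-0.5000 = -0.5000

v = -0.5000, ω = -0.5000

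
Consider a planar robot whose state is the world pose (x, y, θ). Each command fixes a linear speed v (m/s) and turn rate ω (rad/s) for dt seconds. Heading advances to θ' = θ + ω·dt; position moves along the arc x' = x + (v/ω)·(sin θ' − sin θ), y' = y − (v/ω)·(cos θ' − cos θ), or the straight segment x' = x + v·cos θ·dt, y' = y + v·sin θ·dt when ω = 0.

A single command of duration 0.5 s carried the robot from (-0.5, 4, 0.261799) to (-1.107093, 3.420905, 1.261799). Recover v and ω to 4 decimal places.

Δθ = 1.261799 − 0.261799 = 1.000000
ω = Δθ/dt = 1.000000/0.5 = 2.0000
R = Δx/(sin θ' − sin θ) = -0.8750
v = R·ω = -0.8750·2.0000 = -1.7500

v = -1.7500, ω = 2.0000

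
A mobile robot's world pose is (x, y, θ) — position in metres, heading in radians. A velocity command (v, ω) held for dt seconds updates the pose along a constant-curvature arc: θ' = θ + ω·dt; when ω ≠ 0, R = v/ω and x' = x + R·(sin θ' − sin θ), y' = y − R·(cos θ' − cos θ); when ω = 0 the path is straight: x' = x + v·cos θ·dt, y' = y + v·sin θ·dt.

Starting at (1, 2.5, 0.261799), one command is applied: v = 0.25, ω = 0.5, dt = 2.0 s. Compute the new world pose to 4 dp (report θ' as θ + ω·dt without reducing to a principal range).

(1.3469, 2.8309, 1.2618)

θ' = 0.2618 + 0.5·2.0 = 1.2618
R = v/ω = 0.25/0.5 = 0.5000
x' = 1 + 0.5000·(sin 1.2618 − sin 0.2618) = 1.3469
y' = 2.5 − 0.5000·(cos 1.2618 − cos 0.2618) = 2.8309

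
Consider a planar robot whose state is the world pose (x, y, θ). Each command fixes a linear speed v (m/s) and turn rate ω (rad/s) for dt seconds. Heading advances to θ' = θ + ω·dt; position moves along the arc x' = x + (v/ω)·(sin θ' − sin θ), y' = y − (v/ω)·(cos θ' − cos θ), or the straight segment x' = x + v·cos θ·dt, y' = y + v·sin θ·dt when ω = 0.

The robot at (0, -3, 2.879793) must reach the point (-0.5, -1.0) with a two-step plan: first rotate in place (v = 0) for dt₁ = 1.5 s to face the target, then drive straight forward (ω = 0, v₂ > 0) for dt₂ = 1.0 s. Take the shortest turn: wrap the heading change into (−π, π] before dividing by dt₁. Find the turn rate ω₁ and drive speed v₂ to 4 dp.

heading to target = atan2(-1−-3, -0.5−0) = 1.8158
Δθ = wrap(1.8158 − 2.8798) = -1.0640; ω₁ = Δθ/dt₁ = -0.7093
distance = √((-0.5−0)² + (-1−-3)²) = 2.0616; v₂ = distance/dt₂ = 2.0616

ω₁ = -0.7093, v₂ = 2.0616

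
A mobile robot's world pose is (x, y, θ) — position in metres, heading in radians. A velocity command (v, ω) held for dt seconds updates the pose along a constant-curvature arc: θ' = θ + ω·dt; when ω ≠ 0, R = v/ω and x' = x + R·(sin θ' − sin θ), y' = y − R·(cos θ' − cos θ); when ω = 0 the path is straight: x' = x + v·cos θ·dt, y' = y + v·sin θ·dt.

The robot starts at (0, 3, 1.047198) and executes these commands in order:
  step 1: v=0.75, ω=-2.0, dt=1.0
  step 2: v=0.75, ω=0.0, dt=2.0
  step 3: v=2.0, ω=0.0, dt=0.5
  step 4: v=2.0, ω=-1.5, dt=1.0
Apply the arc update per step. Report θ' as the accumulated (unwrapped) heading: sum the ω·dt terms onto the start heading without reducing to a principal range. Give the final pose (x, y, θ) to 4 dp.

step 1: θ'=-0.9528 (R=-0.3750) → pose (0.6304, 3.0298, -0.9528)
step 2: θ'=-0.9528 (straight) → pose (1.4995, 1.8072, -0.9528)
step 3: θ'=-0.9528 (straight) → pose (2.0789, 0.9922, -0.9528)
step 4: θ'=-2.4528 (R=-1.3333) → pose (1.8397, -0.8097, -2.4528)

(1.8397, -0.8097, -2.4528)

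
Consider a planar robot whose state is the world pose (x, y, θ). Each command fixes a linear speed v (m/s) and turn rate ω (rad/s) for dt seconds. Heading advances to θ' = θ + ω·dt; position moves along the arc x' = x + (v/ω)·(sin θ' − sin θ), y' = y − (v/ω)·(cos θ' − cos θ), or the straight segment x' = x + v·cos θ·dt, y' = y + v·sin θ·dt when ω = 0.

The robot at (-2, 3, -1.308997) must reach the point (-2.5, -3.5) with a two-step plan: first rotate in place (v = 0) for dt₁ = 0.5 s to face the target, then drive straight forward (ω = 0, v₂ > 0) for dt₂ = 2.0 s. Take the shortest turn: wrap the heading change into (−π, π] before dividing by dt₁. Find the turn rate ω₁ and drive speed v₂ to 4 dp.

heading to target = atan2(-3.5−3, -2.5−-2) = -1.6476
Δθ = wrap(-1.6476 − -1.3090) = -0.3386; ω₁ = Δθ/dt₁ = -0.6771
distance = √((-2.5−-2)² + (-3.5−3)²) = 6.5192; v₂ = distance/dt₂ = 3.2596

ω₁ = -0.6771, v₂ = 3.2596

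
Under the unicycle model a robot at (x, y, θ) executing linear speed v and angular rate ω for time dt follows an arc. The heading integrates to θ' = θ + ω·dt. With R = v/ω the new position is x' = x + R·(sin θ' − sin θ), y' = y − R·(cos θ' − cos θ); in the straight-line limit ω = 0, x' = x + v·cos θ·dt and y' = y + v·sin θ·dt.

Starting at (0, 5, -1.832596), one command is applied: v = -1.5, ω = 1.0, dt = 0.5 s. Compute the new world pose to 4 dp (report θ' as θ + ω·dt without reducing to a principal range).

θ' = -1.8326 + 1.0·0.5 = -1.3326
R = v/ω = -1.5/1.0 = -1.5000
x' = 0 + -1.5000·(sin -1.3326 − sin -1.8326) = 0.0088
y' = 5 − -1.5000·(cos -1.3326 − cos -1.8326) = 5.7422

(0.0088, 5.7422, -1.3326)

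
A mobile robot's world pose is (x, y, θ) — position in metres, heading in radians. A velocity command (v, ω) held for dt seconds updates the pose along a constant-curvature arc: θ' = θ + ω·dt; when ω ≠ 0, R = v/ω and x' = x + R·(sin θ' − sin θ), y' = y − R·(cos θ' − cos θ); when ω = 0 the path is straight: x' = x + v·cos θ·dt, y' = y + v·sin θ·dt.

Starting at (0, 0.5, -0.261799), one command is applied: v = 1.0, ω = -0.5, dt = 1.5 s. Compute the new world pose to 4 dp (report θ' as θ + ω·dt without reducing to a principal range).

(1.1779, -0.3712, -1.0118)

θ' = -0.2618 + -0.5·1.5 = -1.0118
R = v/ω = 1.0/-0.5 = -2.0000
x' = 0 + -2.0000·(sin -1.0118 − sin -0.2618) = 1.1779
y' = 0.5 − -2.0000·(cos -1.0118 − cos -0.2618) = -0.3712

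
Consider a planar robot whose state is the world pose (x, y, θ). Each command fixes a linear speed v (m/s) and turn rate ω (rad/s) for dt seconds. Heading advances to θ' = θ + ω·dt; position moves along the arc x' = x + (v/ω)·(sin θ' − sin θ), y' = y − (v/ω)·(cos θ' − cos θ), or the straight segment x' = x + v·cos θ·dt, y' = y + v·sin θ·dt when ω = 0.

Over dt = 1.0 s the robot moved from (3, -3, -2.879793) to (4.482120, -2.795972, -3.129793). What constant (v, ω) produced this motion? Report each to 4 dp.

v = -1.5000, ω = -0.2500

Δθ = -3.129793 − -2.879793 = -0.250000
ω = Δθ/dt = -0.250000/1.0 = -0.2500
R = Δx/(sin θ' − sin θ) = 6.0000
v = R·ω = 6.0000·-0.2500 = -1.5000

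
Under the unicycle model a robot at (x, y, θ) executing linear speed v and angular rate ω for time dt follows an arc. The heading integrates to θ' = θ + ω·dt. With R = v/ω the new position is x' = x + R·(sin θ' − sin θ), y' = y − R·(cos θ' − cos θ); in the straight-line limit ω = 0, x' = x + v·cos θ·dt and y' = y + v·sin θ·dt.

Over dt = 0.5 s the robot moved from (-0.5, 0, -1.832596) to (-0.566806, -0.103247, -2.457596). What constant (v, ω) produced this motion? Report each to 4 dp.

Δθ = -2.457596 − -1.832596 = -0.625000
ω = Δθ/dt = -0.625000/0.5 = -1.2500
R = −Δy/(cos θ' − cos θ) = -0.2000
v = R·ω = -0.2000·-1.2500 = 0.2500

v = 0.2500, ω = -1.2500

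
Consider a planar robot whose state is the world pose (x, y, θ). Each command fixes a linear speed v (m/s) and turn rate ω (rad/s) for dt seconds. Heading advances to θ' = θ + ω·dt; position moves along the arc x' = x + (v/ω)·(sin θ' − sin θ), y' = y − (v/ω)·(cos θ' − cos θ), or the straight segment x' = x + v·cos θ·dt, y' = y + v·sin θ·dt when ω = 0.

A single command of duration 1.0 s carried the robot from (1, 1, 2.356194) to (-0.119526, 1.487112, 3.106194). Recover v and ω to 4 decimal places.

Δθ = 3.106194 − 2.356194 = 0.750000
ω = Δθ/dt = 0.750000/1.0 = 0.7500
R = Δx/(sin θ' − sin θ) = 1.6667
v = R·ω = 1.6667·0.7500 = 1.2500

v = 1.2500, ω = 0.7500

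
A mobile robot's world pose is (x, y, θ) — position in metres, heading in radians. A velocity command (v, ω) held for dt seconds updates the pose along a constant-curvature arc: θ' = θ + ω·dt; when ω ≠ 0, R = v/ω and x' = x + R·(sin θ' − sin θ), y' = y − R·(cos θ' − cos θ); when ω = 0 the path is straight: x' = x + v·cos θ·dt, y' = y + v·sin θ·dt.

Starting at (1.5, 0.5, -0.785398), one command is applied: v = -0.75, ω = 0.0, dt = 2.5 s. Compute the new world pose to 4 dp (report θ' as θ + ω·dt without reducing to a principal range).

θ' = -0.7854 + 0.0·2.5 = -0.7854
ω = 0 → straight: x' = 1.5 + -0.75·cos(-0.7854)·2.5 = 0.1742
y' = 0.5 + -0.75·sin(-0.7854)·2.5 = 1.8258

(0.1742, 1.8258, -0.7854)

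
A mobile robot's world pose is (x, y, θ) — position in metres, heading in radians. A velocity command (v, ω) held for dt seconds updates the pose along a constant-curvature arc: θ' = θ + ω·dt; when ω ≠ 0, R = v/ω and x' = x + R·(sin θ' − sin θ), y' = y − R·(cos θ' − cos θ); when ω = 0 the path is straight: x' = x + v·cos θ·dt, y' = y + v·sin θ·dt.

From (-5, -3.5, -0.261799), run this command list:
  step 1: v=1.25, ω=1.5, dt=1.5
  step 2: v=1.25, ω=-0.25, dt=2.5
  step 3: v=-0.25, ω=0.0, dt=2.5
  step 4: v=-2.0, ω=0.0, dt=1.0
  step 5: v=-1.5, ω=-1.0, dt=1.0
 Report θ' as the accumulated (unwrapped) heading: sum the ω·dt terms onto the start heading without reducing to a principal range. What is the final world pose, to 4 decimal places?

step 1: θ'=1.9882 (R=0.8333) → pose (-4.0225, -2.3572, 1.9882)
step 2: θ'=1.3632 (R=-5.0000) → pose (-4.3445, 0.7002, 1.3632)
step 3: θ'=1.3632 (straight) → pose (-4.4733, 0.0887, 1.3632)
step 4: θ'=1.3632 (straight) → pose (-4.8855, -1.8684, 1.3632)
step 5: θ'=0.3632 (R=1.5000) → pose (-5.8204, -2.9614, 0.3632)

(-5.8204, -2.9614, 0.3632)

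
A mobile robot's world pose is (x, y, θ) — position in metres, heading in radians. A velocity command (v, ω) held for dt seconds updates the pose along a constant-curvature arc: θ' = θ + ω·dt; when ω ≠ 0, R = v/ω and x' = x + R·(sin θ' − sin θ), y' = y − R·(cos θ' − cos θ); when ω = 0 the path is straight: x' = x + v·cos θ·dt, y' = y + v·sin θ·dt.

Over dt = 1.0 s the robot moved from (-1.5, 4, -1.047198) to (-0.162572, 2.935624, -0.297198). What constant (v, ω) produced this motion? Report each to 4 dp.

v = 1.7500, ω = 0.7500

Δθ = -0.297198 − -1.047198 = 0.750000
ω = Δθ/dt = 0.750000/1.0 = 0.7500
R = Δx/(sin θ' − sin θ) = 2.3333
v = R·ω = 2.3333·0.7500 = 1.7500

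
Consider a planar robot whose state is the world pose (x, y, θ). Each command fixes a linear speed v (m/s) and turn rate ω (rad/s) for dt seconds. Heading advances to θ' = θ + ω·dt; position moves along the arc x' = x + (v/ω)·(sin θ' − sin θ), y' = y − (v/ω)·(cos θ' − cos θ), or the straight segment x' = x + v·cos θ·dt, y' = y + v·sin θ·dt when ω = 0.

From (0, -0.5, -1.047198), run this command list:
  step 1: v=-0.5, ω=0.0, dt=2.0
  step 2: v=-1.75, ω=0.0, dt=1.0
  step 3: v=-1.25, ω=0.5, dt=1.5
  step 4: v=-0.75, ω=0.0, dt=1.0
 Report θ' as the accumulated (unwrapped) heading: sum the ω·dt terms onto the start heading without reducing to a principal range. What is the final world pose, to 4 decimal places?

(-3.5251, 3.2416, -0.2972)

step 1: θ'=-1.0472 (straight) → pose (-0.5000, 0.3660, -1.0472)
step 2: θ'=-1.0472 (straight) → pose (-1.3750, 1.8816, -1.0472)
step 3: θ'=-0.2972 (R=-2.5000) → pose (-2.8080, 3.0220, -0.2972)
step 4: θ'=-0.2972 (straight) → pose (-3.5251, 3.2416, -0.2972)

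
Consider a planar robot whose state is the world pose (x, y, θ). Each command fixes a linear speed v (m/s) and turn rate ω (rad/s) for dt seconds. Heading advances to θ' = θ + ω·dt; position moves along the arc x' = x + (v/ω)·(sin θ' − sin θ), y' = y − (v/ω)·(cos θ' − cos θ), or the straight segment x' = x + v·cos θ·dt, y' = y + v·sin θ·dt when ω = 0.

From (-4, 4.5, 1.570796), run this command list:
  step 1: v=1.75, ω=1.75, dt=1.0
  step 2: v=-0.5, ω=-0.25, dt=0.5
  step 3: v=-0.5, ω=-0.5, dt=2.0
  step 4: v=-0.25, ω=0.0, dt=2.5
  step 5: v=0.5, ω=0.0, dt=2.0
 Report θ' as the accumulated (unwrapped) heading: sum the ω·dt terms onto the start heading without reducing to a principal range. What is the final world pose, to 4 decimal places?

(-4.2844, 5.4038, 2.1958)

step 1: θ'=3.3208 (R=1.0000) → pose (-5.1782, 5.4840, 3.3208)
step 2: θ'=3.1958 (R=2.0000) → pose (-4.9301, 5.5131, 3.1958)
step 3: θ'=2.1958 (R=1.0000) → pose (-4.0650, 5.0996, 2.1958)
step 4: θ'=2.1958 (straight) → pose (-3.6993, 4.5928, 2.1958)
step 5: θ'=2.1958 (straight) → pose (-4.2844, 5.4038, 2.1958)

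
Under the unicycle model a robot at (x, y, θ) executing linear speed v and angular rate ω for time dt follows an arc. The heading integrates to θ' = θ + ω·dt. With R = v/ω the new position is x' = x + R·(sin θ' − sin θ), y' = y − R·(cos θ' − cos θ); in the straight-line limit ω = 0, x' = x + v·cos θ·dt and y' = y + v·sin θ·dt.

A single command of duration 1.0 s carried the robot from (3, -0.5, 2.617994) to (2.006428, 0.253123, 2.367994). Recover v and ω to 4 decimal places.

Δθ = 2.367994 − 2.617994 = -0.250000
ω = Δθ/dt = -0.250000/1.0 = -0.2500
R = Δx/(sin θ' − sin θ) = -5.0000
v = R·ω = -5.0000·-0.2500 = 1.2500

v = 1.2500, ω = -0.2500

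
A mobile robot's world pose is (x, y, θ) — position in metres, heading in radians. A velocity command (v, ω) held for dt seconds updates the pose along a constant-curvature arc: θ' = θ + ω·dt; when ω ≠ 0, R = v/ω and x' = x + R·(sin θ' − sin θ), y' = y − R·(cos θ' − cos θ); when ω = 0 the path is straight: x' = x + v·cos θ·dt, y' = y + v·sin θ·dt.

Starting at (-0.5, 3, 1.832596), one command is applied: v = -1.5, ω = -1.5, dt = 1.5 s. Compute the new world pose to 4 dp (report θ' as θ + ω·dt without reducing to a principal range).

θ' = 1.8326 + -1.5·1.5 = -0.4174
R = v/ω = -1.5/-1.5 = 1.0000
x' = -0.5 + 1.0000·(sin -0.4174 − sin 1.8326) = -1.8713
y' = 3 − 1.0000·(cos -0.4174 − cos 1.8326) = 1.8270

(-1.8713, 1.8270, -0.4174)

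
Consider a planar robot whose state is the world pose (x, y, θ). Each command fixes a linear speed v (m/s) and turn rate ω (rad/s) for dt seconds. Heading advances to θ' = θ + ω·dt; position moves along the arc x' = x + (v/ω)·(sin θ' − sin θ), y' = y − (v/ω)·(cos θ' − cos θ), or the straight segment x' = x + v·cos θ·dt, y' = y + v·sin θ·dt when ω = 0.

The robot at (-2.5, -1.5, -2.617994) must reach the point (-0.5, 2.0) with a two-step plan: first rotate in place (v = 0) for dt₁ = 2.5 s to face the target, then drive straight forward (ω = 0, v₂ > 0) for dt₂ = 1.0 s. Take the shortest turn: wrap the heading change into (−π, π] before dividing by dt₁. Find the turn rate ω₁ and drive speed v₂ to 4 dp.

heading to target = atan2(2−-1.5, -0.5−-2.5) = 1.0517
Δθ = wrap(1.0517 − -2.6180) = -2.6135; ω₁ = Δθ/dt₁ = -1.0454
distance = √((-0.5−-2.5)² + (2−-1.5)²) = 4.0311; v₂ = distance/dt₂ = 4.0311

ω₁ = -1.0454, v₂ = 4.0311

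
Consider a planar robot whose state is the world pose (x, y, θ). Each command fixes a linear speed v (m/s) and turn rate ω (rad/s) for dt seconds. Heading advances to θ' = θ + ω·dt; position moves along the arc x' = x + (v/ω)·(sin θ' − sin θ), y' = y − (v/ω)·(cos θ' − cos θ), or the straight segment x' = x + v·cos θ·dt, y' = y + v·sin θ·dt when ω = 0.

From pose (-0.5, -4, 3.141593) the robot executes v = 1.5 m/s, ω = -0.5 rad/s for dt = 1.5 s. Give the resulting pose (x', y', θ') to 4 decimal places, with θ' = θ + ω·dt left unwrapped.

(-2.5449, -3.1951, 2.3916)

θ' = 3.1416 + -0.5·1.5 = 2.3916
R = v/ω = 1.5/-0.5 = -3.0000
x' = -0.5 + -3.0000·(sin 2.3916 − sin 3.1416) = -2.5449
y' = -4 − -3.0000·(cos 2.3916 − cos 3.1416) = -3.1951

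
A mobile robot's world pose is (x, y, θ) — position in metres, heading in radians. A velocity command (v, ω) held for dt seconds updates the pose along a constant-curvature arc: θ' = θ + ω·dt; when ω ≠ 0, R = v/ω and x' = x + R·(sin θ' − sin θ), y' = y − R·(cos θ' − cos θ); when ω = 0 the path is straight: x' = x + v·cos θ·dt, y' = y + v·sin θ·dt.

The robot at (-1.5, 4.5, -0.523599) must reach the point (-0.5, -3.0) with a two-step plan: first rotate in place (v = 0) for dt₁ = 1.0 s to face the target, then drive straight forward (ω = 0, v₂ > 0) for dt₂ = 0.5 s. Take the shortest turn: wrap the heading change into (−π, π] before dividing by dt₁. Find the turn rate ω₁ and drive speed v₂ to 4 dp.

ω₁ = -0.9146, v₂ = 15.1327

heading to target = atan2(-3−4.5, -0.5−-1.5) = -1.4382
Δθ = wrap(-1.4382 − -0.5236) = -0.9146; ω₁ = Δθ/dt₁ = -0.9146
distance = √((-0.5−-1.5)² + (-3−4.5)²) = 7.5664; v₂ = distance/dt₂ = 15.1327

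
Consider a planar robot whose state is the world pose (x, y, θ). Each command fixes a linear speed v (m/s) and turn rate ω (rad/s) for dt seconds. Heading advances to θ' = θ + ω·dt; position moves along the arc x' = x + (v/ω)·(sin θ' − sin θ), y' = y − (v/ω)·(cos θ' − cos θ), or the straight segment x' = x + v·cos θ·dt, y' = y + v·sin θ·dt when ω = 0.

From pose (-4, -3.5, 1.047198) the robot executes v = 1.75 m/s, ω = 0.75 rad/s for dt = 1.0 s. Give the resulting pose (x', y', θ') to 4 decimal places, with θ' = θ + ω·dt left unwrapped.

(-3.7469, -1.8096, 1.7972)

θ' = 1.0472 + 0.75·1.0 = 1.7972
R = v/ω = 1.75/0.75 = 2.3333
x' = -4 + 2.3333·(sin 1.7972 − sin 1.0472) = -3.7469
y' = -3.5 − 2.3333·(cos 1.7972 − cos 1.0472) = -1.8096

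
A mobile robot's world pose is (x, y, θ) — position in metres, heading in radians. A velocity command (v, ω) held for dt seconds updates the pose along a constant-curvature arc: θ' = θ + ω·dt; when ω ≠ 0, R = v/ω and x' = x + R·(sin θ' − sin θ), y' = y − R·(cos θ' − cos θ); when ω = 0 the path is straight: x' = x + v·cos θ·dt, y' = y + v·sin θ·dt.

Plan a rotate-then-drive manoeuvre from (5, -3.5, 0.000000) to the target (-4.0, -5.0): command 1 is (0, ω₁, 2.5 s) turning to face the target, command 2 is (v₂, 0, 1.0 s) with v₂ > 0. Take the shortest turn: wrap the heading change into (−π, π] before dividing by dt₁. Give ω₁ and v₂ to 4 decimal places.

ω₁ = -1.1906, v₂ = 9.1241

heading to target = atan2(-5−-3.5, -4−5) = -2.9764
Δθ = wrap(-2.9764 − 0.0000) = -2.9764; ω₁ = Δθ/dt₁ = -1.1906
distance = √((-4−5)² + (-5−-3.5)²) = 9.1241; v₂ = distance/dt₂ = 9.1241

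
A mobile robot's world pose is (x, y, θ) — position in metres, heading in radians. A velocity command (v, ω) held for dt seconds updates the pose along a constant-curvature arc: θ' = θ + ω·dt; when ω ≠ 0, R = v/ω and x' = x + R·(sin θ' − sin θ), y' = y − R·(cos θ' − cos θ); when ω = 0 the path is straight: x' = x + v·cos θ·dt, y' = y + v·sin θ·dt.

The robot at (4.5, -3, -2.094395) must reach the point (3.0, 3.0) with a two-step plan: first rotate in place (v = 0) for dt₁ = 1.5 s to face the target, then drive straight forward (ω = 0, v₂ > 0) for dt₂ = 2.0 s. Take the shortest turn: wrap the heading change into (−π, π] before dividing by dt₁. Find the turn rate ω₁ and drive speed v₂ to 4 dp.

ω₁ = -1.5820, v₂ = 3.0923

heading to target = atan2(3−-3, 3−4.5) = 1.8158
Δθ = wrap(1.8158 − -2.0944) = -2.3730; ω₁ = Δθ/dt₁ = -1.5820
distance = √((3−4.5)² + (3−-3)²) = 6.1847; v₂ = distance/dt₂ = 3.0923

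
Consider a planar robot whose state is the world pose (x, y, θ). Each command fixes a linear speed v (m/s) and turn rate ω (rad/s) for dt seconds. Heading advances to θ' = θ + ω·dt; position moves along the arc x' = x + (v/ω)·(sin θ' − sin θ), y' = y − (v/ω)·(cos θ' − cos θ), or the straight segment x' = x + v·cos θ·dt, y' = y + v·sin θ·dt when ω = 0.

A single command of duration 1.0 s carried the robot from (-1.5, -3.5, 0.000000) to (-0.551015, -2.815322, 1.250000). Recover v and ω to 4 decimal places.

Δθ = 1.250000 − 0.000000 = 1.250000
ω = Δθ/dt = 1.250000/1.0 = 1.2500
R = Δx/(sin θ' − sin θ) = 1.0000
v = R·ω = 1.0000·1.2500 = 1.2500

v = 1.2500, ω = 1.2500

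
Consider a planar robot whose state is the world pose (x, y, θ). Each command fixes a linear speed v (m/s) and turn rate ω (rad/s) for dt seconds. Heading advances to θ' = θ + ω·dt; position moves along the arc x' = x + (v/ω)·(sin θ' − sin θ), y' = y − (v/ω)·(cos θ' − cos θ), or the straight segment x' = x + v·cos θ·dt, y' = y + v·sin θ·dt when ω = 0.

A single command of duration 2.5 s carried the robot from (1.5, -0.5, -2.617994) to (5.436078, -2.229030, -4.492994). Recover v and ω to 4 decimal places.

Δθ = -4.492994 − -2.617994 = -1.875000
ω = Δθ/dt = -1.875000/2.5 = -0.7500
R = Δx/(sin θ' − sin θ) = 2.6667
v = R·ω = 2.6667·-0.7500 = -2.0000

v = -2.0000, ω = -0.7500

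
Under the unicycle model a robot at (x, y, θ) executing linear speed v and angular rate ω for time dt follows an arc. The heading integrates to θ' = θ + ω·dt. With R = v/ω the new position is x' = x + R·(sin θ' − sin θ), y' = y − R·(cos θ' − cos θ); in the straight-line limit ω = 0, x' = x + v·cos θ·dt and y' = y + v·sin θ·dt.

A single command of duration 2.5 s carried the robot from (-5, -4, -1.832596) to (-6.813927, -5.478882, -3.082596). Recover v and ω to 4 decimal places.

Δθ = -3.082596 − -1.832596 = -1.250000
ω = Δθ/dt = -1.250000/2.5 = -0.5000
R = Δx/(sin θ' − sin θ) = -2.0000
v = R·ω = -2.0000·-0.5000 = 1.0000

v = 1.0000, ω = -0.5000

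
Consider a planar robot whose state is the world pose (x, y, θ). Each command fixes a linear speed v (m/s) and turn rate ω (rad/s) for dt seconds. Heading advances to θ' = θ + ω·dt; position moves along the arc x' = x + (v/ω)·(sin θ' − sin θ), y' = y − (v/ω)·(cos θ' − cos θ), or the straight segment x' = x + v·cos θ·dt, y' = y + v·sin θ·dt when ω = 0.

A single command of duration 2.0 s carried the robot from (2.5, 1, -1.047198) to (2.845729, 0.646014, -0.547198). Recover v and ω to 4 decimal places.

Δθ = -0.547198 − -1.047198 = 0.500000
ω = Δθ/dt = 0.500000/2.0 = 0.2500
R = −Δy/(cos θ' − cos θ) = 1.0000
v = R·ω = 1.0000·0.2500 = 0.2500

v = 0.2500, ω = 0.2500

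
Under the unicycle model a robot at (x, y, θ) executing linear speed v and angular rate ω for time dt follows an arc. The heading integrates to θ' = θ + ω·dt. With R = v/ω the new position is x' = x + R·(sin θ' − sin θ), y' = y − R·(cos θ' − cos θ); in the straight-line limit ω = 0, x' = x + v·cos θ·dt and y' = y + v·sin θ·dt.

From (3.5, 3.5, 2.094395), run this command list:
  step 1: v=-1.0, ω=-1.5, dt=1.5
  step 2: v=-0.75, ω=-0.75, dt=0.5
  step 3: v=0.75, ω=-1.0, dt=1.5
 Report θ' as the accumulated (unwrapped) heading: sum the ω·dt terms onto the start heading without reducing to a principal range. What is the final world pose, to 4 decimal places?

(2.7608, 1.6538, -2.0306)

step 1: θ'=-0.1556 (R=0.6667) → pose (2.8193, 2.5081, -0.1556)
step 2: θ'=-0.5306 (R=1.0000) → pose (2.4683, 2.6335, -0.5306)
step 3: θ'=-2.0306 (R=-0.7500) → pose (2.7608, 1.6538, -2.0306)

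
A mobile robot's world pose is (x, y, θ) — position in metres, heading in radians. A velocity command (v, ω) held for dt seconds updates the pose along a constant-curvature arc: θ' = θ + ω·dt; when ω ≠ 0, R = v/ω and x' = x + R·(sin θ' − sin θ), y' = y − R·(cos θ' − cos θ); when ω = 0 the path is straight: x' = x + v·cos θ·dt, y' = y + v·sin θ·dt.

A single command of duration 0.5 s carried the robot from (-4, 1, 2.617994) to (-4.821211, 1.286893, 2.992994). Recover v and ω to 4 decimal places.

Δθ = 2.992994 − 2.617994 = 0.375000
ω = Δθ/dt = 0.375000/0.5 = 0.7500
R = Δx/(sin θ' − sin θ) = 2.3333
v = R·ω = 2.3333·0.7500 = 1.7500

v = 1.7500, ω = 0.7500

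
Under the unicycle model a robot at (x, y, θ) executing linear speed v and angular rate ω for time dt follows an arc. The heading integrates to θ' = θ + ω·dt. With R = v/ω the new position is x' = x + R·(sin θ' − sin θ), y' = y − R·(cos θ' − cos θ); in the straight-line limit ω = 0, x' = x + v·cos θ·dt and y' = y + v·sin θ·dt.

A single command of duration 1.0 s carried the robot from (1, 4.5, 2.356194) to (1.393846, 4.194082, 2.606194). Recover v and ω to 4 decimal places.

Δθ = 2.606194 − 2.356194 = 0.250000
ω = Δθ/dt = 0.250000/1.0 = 0.2500
R = Δx/(sin θ' − sin θ) = -2.0000
v = R·ω = -2.0000·0.2500 = -0.5000

v = -0.5000, ω = 0.2500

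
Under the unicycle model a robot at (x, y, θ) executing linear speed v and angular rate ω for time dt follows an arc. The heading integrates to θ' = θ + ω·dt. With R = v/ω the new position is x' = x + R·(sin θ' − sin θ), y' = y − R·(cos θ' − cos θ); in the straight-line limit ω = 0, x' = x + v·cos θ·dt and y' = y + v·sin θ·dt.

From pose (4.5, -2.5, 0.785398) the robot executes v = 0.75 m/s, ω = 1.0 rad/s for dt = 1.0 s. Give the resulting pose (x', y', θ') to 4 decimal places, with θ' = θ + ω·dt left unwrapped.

θ' = 0.7854 + 1.0·1.0 = 1.7854
R = v/ω = 0.75/1.0 = 0.7500
x' = 4.5 + 0.7500·(sin 1.7854 − sin 0.7854) = 4.7025
y' = -2.5 − 0.7500·(cos 1.7854 − cos 0.7854) = -1.8100

(4.7025, -1.8100, 1.7854)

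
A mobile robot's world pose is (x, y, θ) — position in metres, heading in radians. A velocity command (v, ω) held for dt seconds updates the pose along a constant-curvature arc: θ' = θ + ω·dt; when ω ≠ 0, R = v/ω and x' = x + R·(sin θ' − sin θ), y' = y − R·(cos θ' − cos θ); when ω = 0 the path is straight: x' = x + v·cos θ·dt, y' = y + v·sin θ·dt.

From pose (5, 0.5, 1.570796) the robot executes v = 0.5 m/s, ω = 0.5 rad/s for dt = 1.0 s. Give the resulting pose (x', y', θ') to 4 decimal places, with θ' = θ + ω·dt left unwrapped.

θ' = 1.5708 + 0.5·1.0 = 2.0708
R = v/ω = 0.5/0.5 = 1.0000
x' = 5 + 1.0000·(sin 2.0708 − sin 1.5708) = 4.8776
y' = 0.5 − 1.0000·(cos 2.0708 − cos 1.5708) = 0.9794

(4.8776, 0.9794, 2.0708)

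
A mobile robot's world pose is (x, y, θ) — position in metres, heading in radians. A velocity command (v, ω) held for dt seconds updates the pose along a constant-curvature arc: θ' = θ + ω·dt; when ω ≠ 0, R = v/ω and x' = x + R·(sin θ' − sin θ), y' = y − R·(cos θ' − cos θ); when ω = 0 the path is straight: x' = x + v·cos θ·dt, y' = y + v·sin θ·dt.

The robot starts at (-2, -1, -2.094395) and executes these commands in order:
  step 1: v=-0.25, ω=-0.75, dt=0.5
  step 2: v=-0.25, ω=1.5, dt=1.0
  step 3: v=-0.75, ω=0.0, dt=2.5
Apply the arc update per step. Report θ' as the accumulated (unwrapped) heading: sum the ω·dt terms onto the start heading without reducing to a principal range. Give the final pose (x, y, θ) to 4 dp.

step 1: θ'=-2.4694 (R=0.3333) → pose (-1.9189, -0.9058, -2.4694)
step 2: θ'=-0.9694 (R=-0.1667) → pose (-1.8853, -0.6811, -0.9694)
step 3: θ'=-0.9694 (straight) → pose (-2.9461, 0.8649, -0.9694)

(-2.9461, 0.8649, -0.9694)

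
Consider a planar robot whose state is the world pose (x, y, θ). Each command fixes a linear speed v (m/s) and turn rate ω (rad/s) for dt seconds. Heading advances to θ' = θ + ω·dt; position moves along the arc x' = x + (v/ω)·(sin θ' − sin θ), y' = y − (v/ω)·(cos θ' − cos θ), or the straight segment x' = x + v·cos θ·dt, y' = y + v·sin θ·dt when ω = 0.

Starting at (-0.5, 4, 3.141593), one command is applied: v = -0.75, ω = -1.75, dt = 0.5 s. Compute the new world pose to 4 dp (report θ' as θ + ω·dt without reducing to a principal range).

(-0.1711, 3.8461, 2.2666)

θ' = 3.1416 + -1.75·0.5 = 2.2666
R = v/ω = -0.75/-1.75 = 0.4286
x' = -0.5 + 0.4286·(sin 2.2666 − sin 3.1416) = -0.1711
y' = 4 − 0.4286·(cos 2.2666 − cos 3.1416) = 3.8461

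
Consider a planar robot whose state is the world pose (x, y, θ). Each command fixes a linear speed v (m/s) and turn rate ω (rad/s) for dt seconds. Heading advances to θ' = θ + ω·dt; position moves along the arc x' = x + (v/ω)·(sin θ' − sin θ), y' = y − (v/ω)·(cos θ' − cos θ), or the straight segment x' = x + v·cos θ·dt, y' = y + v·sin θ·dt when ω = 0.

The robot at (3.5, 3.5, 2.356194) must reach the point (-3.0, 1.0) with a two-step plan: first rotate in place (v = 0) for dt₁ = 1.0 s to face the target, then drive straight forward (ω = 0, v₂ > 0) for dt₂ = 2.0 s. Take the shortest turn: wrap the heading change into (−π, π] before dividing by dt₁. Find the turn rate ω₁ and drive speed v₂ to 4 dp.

ω₁ = 1.1526, v₂ = 3.4821

heading to target = atan2(1−3.5, -3−3.5) = -2.7744
Δθ = wrap(-2.7744 − 2.3562) = 1.1526; ω₁ = Δθ/dt₁ = 1.1526
distance = √((-3−3.5)² + (1−3.5)²) = 6.9642; v₂ = distance/dt₂ = 3.4821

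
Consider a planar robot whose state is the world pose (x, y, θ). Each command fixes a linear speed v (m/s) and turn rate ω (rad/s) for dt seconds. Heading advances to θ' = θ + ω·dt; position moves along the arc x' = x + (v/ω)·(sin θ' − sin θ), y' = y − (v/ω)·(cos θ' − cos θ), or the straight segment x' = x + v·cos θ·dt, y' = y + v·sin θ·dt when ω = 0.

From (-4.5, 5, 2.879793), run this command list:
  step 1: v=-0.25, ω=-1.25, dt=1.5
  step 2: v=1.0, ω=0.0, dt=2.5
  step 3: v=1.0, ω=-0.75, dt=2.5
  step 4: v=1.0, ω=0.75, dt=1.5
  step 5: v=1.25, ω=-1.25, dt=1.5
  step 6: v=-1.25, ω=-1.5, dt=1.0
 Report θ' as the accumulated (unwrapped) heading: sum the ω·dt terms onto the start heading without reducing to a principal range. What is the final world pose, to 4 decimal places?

(2.5231, 6.2984, -3.1202)

step 1: θ'=1.0048 (R=0.2000) → pose (-4.3830, 4.6996, 1.0048)
step 2: θ'=1.0048 (straight) → pose (-3.0423, 6.8097, 1.0048)
step 3: θ'=-0.8702 (R=-1.3333) → pose (-0.8976, 6.9542, -0.8702)
step 4: θ'=0.2548 (R=1.3333) → pose (0.4577, 6.5235, 0.2548)
step 5: θ'=-1.6202 (R=-1.0000) → pose (1.7086, 5.5064, -1.6202)
step 6: θ'=-3.1202 (R=0.8333) → pose (2.5231, 6.2984, -3.1202)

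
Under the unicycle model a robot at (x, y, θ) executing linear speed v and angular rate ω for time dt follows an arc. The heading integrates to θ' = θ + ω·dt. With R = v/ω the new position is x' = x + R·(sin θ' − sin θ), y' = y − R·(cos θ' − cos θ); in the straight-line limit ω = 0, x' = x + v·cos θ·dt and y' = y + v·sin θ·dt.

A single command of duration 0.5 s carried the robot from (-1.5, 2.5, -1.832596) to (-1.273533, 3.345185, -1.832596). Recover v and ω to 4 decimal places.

v = -1.7500, ω = 0.0000

Δθ = -1.832596 − -1.832596 = 0.000000
ω = Δθ/dt = 0.000000/0.5 = 0.0000
ω = 0 → v = (Δx·cos θ + Δy·sin θ)/dt = -1.7500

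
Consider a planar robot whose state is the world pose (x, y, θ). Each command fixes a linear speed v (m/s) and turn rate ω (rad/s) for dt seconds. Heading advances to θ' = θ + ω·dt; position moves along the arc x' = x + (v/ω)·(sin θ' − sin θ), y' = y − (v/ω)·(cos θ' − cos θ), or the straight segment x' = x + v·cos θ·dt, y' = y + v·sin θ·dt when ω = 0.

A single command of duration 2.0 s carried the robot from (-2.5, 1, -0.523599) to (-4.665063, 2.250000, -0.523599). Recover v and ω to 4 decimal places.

v = -1.2500, ω = 0.0000

Δθ = -0.523599 − -0.523599 = 0.000000
ω = Δθ/dt = 0.000000/2.0 = 0.0000
ω = 0 → v = (Δx·cos θ + Δy·sin θ)/dt = -1.2500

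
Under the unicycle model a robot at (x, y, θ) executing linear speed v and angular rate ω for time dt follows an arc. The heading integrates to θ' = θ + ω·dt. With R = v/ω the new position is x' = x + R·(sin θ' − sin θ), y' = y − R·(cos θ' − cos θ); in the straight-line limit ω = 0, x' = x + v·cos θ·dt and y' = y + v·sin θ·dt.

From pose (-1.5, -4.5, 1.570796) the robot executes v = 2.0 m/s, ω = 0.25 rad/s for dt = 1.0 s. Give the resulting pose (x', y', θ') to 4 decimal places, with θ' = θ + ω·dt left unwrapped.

θ' = 1.5708 + 0.25·1.0 = 1.8208
R = v/ω = 2.0/0.25 = 8.0000
x' = -1.5 + 8.0000·(sin 1.8208 − sin 1.5708) = -1.7487
y' = -4.5 − 8.0000·(cos 1.8208 − cos 1.5708) = -2.5208

(-1.7487, -2.5208, 1.8208)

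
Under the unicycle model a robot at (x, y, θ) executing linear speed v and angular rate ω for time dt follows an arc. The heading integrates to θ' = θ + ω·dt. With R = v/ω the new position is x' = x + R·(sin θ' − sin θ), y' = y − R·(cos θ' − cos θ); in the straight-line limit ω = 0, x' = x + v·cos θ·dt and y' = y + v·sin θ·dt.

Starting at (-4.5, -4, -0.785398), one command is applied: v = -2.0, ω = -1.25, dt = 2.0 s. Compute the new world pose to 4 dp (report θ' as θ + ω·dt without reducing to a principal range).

θ' = -0.7854 + -1.25·2.0 = -3.2854
R = v/ω = -2.0/-1.25 = 1.6000
x' = -4.5 + 1.6000·(sin -3.2854 − sin -0.7854) = -3.1393
y' = -4 − 1.6000·(cos -3.2854 − cos -0.7854) = -1.2851

(-3.1393, -1.2851, -3.2854)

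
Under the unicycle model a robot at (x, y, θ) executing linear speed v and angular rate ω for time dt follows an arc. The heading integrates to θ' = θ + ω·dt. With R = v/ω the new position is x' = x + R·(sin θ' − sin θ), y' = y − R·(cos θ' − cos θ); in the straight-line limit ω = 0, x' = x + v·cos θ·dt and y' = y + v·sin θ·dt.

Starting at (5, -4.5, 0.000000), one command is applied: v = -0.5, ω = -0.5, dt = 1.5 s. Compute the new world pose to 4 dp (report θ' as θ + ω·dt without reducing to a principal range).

θ' = 0.0000 + -0.5·1.5 = -0.7500
R = v/ω = -0.5/-0.5 = 1.0000
x' = 5 + 1.0000·(sin -0.7500 − sin 0.0000) = 4.3184
y' = -4.5 − 1.0000·(cos -0.7500 − cos 0.0000) = -4.2317

(4.3184, -4.2317, -0.7500)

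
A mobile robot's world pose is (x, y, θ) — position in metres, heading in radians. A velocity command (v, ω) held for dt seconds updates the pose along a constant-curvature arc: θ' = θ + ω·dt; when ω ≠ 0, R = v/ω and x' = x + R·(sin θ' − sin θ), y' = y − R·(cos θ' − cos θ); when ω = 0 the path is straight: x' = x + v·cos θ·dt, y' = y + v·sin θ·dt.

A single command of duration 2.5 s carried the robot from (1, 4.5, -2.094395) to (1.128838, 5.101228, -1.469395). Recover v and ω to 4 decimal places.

Δθ = -1.469395 − -2.094395 = 0.625000
ω = Δθ/dt = 0.625000/2.5 = 0.2500
R = −Δy/(cos θ' − cos θ) = -1.0000
v = R·ω = -1.0000·0.2500 = -0.2500

v = -0.2500, ω = 0.2500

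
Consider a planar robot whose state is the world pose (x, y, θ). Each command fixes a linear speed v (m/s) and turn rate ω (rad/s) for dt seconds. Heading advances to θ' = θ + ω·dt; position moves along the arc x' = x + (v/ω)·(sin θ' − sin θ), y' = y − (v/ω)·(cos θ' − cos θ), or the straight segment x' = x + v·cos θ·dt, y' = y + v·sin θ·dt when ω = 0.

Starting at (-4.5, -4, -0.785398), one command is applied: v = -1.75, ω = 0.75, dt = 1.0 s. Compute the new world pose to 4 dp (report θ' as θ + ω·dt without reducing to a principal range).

(-6.0673, -3.3180, -0.0354)

θ' = -0.7854 + 0.75·1.0 = -0.0354
R = v/ω = -1.75/0.75 = -2.3333
x' = -4.5 + -2.3333·(sin -0.0354 − sin -0.7854) = -6.0673
y' = -4 − -2.3333·(cos -0.0354 − cos -0.7854) = -3.3180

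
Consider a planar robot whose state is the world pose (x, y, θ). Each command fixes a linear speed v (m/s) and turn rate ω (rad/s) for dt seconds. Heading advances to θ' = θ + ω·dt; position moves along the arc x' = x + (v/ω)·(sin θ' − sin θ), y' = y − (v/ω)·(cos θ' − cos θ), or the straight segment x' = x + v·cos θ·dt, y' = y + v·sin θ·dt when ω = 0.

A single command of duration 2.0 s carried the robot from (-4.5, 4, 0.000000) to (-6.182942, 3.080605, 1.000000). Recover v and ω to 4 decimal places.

v = -1.0000, ω = 0.5000

Δθ = 1.000000 − 0.000000 = 1.000000
ω = Δθ/dt = 1.000000/2.0 = 0.5000
R = Δx/(sin θ' − sin θ) = -2.0000
v = R·ω = -2.0000·0.5000 = -1.0000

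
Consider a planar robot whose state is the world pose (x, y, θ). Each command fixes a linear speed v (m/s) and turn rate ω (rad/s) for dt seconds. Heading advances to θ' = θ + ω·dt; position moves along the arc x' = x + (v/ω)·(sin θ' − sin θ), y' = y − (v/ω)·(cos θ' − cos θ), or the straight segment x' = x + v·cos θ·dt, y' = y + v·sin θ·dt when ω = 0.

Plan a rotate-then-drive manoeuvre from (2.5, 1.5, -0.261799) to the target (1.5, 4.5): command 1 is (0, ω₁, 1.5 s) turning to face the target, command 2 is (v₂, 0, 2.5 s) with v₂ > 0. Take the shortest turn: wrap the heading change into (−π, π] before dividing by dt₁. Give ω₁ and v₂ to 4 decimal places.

heading to target = atan2(4.5−1.5, 1.5−2.5) = 1.8925
Δθ = wrap(1.8925 − -0.2618) = 2.1543; ω₁ = Δθ/dt₁ = 1.4362
distance = √((1.5−2.5)² + (4.5−1.5)²) = 3.1623; v₂ = distance/dt₂ = 1.2649

ω₁ = 1.4362, v₂ = 1.2649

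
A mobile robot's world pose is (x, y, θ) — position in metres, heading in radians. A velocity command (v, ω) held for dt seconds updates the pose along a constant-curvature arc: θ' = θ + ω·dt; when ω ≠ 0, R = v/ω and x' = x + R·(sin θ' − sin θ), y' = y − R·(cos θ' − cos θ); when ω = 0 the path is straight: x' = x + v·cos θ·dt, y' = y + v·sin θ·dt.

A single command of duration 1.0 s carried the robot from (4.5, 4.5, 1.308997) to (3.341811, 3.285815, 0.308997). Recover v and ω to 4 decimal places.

Δθ = 0.308997 − 1.308997 = -1.000000
ω = Δθ/dt = -1.000000/1.0 = -1.0000
R = −Δy/(cos θ' − cos θ) = 1.7500
v = R·ω = 1.7500·-1.0000 = -1.7500

v = -1.7500, ω = -1.0000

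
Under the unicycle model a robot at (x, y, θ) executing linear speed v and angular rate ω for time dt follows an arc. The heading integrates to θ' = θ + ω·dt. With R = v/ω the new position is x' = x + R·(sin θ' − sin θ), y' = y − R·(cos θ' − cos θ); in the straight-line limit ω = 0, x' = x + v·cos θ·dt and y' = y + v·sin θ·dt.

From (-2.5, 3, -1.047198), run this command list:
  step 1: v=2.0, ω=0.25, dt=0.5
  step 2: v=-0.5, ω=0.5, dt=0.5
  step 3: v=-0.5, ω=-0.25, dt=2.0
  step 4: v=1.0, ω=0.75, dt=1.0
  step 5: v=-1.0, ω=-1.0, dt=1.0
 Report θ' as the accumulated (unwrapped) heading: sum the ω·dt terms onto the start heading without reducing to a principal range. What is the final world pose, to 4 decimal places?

(-2.6160, 3.1999, -1.4222)

step 1: θ'=-0.9222 (R=8.0000) → pose (-1.9472, 2.1674, -0.9222)
step 2: θ'=-0.6722 (R=-1.0000) → pose (-2.1215, 2.3458, -0.6722)
step 3: θ'=-1.1722 (R=2.0000) → pose (-2.7193, 3.1345, -1.1722)
step 4: θ'=-0.4222 (R=1.3333) → pose (-2.0368, 2.4357, -0.4222)
step 5: θ'=-1.4222 (R=1.0000) → pose (-2.6160, 3.1999, -1.4222)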